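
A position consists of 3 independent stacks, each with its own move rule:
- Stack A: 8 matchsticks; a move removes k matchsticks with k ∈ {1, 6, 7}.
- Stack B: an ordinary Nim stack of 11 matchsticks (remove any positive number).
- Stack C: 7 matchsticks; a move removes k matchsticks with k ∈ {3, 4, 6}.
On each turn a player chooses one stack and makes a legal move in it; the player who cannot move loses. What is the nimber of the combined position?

Build the Grundy sequence for stack A with g(k) = mex{g(k−s) : s ∈ {1, 6, 7}, s ≤ k}:
k:     0  1  2  3  4  5  6  7  8
g(k):  0  1  0  1  0  1  2  3  2
So g(8) = 2.
Stack B is a plain Nim stack of size 11, so its Grundy value is 11.
For stack C, compute g(0), g(1), … with moves {3, 4, 6}:
g(0) = mex{} = 0
g(1) = mex{} = 0
g(2) = mex{} = 0
g(3) = mex{0} = 1
g(4) = mex{0} = 1
g(5) = mex{0} = 1
g(6) = mex{0,1} = 2
g(7) = mex{0,1} = 2
So g(7) = 2.
The value of a disjunctive sum is the nim-sum of the parts.
Combined value = 2 ⊕ 11 ⊕ 2 = 11.

11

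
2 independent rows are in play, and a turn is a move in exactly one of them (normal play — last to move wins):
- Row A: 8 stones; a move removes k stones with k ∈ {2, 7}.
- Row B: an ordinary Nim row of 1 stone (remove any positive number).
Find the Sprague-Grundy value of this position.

Grundy values for row A (subtraction set {2, 7}):
g(0) = mex{} = 0
g(1) = mex{} = 0
g(2) = mex{0} = 1
g(3) = mex{0} = 1
g(4) = mex{1} = 0
g(5) = mex{1} = 0
g(6) = mex{0} = 1
g(7) = mex{0} = 1
g(8) = mex{0,1} = 2
So g(8) = 2.
Row B is a plain Nim row of size 1, so its Grundy value is 1.
By the Sprague-Grundy theorem, the Grundy value of a sum of independent games is the XOR of the component values.
Combined value = 2 ⊕ 1 = 3.

3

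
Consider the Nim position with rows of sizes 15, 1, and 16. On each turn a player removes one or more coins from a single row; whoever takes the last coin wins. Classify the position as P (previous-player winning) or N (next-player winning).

N-position

Nim-sum: 15 XOR 1 XOR 16 = 30.
The nim-sum is 30 ≠ 0, so this is an N-position: the player to move can win.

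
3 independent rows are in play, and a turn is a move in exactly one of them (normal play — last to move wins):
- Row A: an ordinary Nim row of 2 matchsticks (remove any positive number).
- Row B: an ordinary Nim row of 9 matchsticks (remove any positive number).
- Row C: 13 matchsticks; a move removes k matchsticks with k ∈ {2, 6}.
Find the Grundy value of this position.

11

Row A is a plain Nim row of size 2, so its Grundy value is 2.
Row B is a plain Nim row of size 9, so its Grundy value is 9.
Build the Grundy sequence for row C with g(k) = mex{g(k−s) : s ∈ {2, 6}, s ≤ k}:
k:     0  1  2  3  4  5  6  7  8  9 10 11 12 13
g(k):  0  0  1  1  0  0  1  1  0  0  1  1  0  0
So g(13) = 0.
By the Sprague-Grundy theorem, the Grundy value of a sum of independent games is the XOR of the component values.
Combined value = 2 XOR 9 XOR 0 = 11.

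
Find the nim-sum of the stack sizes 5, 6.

Nim-sum: 5 ^ 6 = 3.

3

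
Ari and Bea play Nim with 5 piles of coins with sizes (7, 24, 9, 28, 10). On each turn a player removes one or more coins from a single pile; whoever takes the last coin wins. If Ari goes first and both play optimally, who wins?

Bea wins

Nim-sum: 7 XOR 24 XOR 9 XOR 28 XOR 10 = 0.
The nim-sum is 0, so this is a P-position: the player to move is in a losing position under optimal play; Ari is about to move from it and so loses — Bea wins.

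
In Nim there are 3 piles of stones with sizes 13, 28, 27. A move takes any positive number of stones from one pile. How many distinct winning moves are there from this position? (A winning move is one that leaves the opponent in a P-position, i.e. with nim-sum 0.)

Compute the nim-sum pairwise:
13 ^ 28 = 17
17 ^ 27 = 10
The overall nim-sum is X = 10. A pile of size p has a winning move iff p XOR X < p (reduce it to p XOR X).
  13: 13 XOR 10 = 7 < 13 — winning move (to 7).
  28: 28 XOR 10 = 22 < 28 — winning move (to 22).
  27: 27 XOR 10 = 17 < 27 — winning move (to 17).
That gives 3 winning moves.

3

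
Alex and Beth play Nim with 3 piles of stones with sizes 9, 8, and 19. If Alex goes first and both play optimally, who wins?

Alex wins

Compute the nim-sum pairwise:
9 XOR 8 = 1
1 XOR 19 = 18
The nim-sum is 18 ≠ 0, so this is an N-position: the player to move can win; Alex has a winning move.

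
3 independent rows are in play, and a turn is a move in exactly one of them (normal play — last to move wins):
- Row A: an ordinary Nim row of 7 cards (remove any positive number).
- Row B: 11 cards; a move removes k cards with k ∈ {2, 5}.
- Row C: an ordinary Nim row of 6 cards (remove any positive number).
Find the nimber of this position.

1

Row A is a plain Nim row of size 7, so its Grundy value is 7.
Build the Grundy sequence for row B with g(k) = mex{g(k−s) : s ∈ {2, 5}, s ≤ k}:
k:     0  1  2  3  4  5  6  7  8  9 10 11
g(k):  0  0  1  1  0  2  1  0  0  1  1  0
So g(11) = 0.
Row C is a plain Nim row of size 6, so its Grundy value is 6.
The value of a disjunctive sum is the nim-sum of the parts.
Combined value = 7 ⊕ 0 ⊕ 6 = 1.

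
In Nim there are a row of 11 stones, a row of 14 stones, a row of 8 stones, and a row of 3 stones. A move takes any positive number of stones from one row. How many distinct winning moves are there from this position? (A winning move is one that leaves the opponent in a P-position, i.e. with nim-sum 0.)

Compute the nim-sum pairwise:
11 ^ 14 = 5
5 ^ 8 = 13
13 ^ 3 = 14
The overall nim-sum is X = 14. A row of size p has a winning move iff p XOR X < p (reduce it to p XOR X).
  11: 11 XOR 14 = 5 < 11 — winning move (to 5).
  14: 14 XOR 14 = 0 < 14 — winning move (to 0).
  8: 8 XOR 14 = 6 < 8 — winning move (to 6).
  3: 3 XOR 14 = 13 ≥ 3 — no move.
That gives 3 winning moves.

3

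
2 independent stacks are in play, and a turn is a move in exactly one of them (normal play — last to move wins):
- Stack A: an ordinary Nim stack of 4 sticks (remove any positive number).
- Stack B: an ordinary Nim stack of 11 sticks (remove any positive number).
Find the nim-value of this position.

15

Stack A is a plain Nim stack of size 4, so its Grundy value is 4.
Stack B is a plain Nim stack of size 11, so its Grundy value is 11.
By the Sprague-Grundy theorem, the Grundy value of a sum of independent games is the XOR of the component values.
Combined value = 4 XOR 11 = 15.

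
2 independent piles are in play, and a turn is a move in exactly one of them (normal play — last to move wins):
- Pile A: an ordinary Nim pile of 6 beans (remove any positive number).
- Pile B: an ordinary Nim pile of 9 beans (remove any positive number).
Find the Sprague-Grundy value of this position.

Pile A is a plain Nim pile of size 6, so its Grundy value is 6.
Pile B is a plain Nim pile of size 9, so its Grundy value is 9.
The value of a disjunctive sum is the nim-sum of the parts.
Combined value = 6 XOR 9 = 15.

15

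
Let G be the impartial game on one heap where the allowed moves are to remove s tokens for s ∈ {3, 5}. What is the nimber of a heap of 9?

Compute g(0), g(1), … for moves {3, 5}:
k:     0  1  2  3  4  5  6  7  8  9
g(k):  0  0  0  1  1  1  2  2  0  0
So g(9) = 0.

0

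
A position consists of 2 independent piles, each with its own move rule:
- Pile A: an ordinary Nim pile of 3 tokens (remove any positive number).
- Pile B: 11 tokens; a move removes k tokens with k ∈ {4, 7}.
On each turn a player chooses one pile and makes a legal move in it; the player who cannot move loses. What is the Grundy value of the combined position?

Pile A is a plain Nim pile of size 3, so its Grundy value is 3.
For pile B, compute g(0), g(1), … with moves {4, 7}:
g(0) = mex{} = 0
g(1) = mex{} = 0
g(2) = mex{} = 0
g(3) = mex{} = 0
g(4) = mex{0} = 1
g(5) = mex{0} = 1
g(6) = mex{0} = 1
g(7) = mex{0} = 1
g(8) = mex{0,1} = 2
g(9) = mex{0,1} = 2
g(10) = mex{0,1} = 2
g(11) = mex{1} = 0
So g(11) = 0.
By the Sprague-Grundy theorem, the Grundy value of a sum of independent games is the XOR of the component values.
Combined value = 3 ⊕ 0 = 3.

3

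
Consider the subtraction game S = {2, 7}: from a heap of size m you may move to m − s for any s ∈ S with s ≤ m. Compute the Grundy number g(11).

1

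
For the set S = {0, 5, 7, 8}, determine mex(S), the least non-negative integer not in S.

0 is in the set but 1 is not, so the mex is 1.

1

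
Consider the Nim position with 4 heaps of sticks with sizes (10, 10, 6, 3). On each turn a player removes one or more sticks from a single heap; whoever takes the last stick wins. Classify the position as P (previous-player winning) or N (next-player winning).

Nim-sum: 10 ⊕ 10 ⊕ 6 ⊕ 3 = 5.
The nim-sum is 5 ≠ 0, so this is an N-position: the player to move can win.

N-position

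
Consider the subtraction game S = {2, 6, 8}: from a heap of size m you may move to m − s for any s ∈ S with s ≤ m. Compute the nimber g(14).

Grundy values for subtraction set {2, 6, 8}:
k:     0  1  2  3  4  5  6  7  8  9 10 11 12 13 14
g(k):  0  0  1  1  0  0  1  1  2  2  3  3  2  2  0
So g(14) = 0.

0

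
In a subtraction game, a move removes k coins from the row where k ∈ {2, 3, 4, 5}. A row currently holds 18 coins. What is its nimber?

Compute g(0), g(1), … for moves {2, 3, 4, 5}:
k:     0  1  2  3  4  5  6  7  8  9 10 11 12 13 14 15 16 17 18
g(k):  0  0  1  1  2  2  3  0  0  1  1  2  2  3  0  0  1  1  2
So g(18) = 2.

2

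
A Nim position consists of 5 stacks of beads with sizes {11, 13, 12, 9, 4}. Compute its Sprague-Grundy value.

7

Compute the nim-sum pairwise:
11 ^ 13 = 6
6 ^ 12 = 10
10 ^ 9 = 3
3 ^ 4 = 7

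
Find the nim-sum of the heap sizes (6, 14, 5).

13

Compute the nim-sum pairwise:
6 ^ 14 = 8
8 ^ 5 = 13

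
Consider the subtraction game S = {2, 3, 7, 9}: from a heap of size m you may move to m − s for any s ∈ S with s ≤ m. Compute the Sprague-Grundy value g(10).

Build the Grundy sequence with g(k) = mex{g(k−s) : s ∈ {2, 3, 7, 9}, s ≤ k}:
k:     0  1  2  3  4  5  6  7  8  9 10
g(k):  0  0  1  1  2  0  0  1  1  2  2
So g(10) = 2.

2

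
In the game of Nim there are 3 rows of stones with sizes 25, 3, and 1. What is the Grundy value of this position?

27

Compute the nim-sum pairwise:
25 XOR 3 = 26
26 XOR 1 = 27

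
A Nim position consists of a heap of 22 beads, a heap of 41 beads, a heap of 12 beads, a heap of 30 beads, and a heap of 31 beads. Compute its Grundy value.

Bitwise XOR of the heap sizes:
  010110  (22)
  101001  (41)
  001100  (12)
  011110  (30)
  011111  (31)
  ------
  110010  (50)

50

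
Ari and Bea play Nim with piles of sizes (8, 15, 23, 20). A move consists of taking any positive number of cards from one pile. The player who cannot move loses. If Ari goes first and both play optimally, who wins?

Ari wins

Compute the nim-sum pairwise:
8 XOR 15 = 7
7 XOR 23 = 16
16 XOR 20 = 4
The nim-sum is 4 ≠ 0, so this is an N-position: the player to move can win; Ari has a winning move.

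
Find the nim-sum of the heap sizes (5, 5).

0

Nim-sum: 5 ⊕ 5 = 0.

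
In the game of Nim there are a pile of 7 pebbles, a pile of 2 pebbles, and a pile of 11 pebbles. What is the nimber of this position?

Compute the nim-sum pairwise:
7 ^ 2 = 5
5 ^ 11 = 14

14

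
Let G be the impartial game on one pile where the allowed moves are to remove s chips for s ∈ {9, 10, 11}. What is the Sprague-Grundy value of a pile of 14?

Build the Grundy sequence with g(k) = mex{g(k−s) : s ∈ {9, 10, 11}, s ≤ k}:
g(0) = mex{} = 0
g(1) = mex{} = 0
g(2) = mex{} = 0
g(3) = mex{} = 0
g(4) = mex{} = 0
g(5) = mex{} = 0
g(6) = mex{} = 0
g(7) = mex{} = 0
g(8) = mex{} = 0
g(9) = mex{0} = 1
g(10) = mex{0} = 1
g(11) = mex{0} = 1
g(12) = mex{0} = 1
g(13) = mex{0} = 1
g(14) = mex{0} = 1
So g(14) = 1.

1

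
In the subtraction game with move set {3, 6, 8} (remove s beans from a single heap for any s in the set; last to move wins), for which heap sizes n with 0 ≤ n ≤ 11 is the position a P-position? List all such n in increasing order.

Build the Grundy sequence with g(k) = mex{g(k−s) : s ∈ {3, 6, 8}, s ≤ k}:
k:     0  1  2  3  4  5  6  7  8  9 10 11
g(k):  0  0  0  1  1  1  2  2  2  3  3  0
The P-positions (g = 0) in 0..11 are 0, 1, 2, 11.

0, 1, 2, 11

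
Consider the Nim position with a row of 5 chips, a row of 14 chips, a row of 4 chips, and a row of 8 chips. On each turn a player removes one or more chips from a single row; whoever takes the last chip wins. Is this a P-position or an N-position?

Compute the nim-sum pairwise:
5 ^ 14 = 11
11 ^ 4 = 15
15 ^ 8 = 7
The nim-sum is 7 ≠ 0, so this is an N-position: the player to move can win.

N-position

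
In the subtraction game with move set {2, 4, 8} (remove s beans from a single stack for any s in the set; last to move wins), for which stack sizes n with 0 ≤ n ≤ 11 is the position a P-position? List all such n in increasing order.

Compute g(0), g(1), … for moves {2, 4, 8}:
g(0) = mex{} = 0
g(1) = mex{} = 0
g(2) = mex{0} = 1
g(3) = mex{0} = 1
g(4) = mex{0,1} = 2
g(5) = mex{0,1} = 2
g(6) = mex{1,2} = 0
g(7) = mex{1,2} = 0
g(8) = mex{0,2} = 1
g(9) = mex{0,2} = 1
g(10) = mex{0,1} = 2
g(11) = mex{0,1} = 2
The P-positions (g = 0) in 0..11 are 0, 1, 6, 7.

0, 1, 6, 7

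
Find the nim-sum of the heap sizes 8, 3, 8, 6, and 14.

11

Bitwise XOR of the heap sizes:
  1000  (8)
  0011  (3)
  1000  (8)
  0110  (6)
  1110  (14)
  ----
  1011  (11)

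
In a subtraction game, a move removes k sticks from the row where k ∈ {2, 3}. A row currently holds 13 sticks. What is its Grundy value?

1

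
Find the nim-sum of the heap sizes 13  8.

In binary:
  1101  (13)
  1000  (8)
  ----
  0101  (5)

5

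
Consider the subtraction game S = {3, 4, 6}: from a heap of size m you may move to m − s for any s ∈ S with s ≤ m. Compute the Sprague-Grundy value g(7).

2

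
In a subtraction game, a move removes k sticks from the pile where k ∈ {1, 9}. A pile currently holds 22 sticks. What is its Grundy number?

0

Grundy values for subtraction set {1, 9}:
k:     0  1  2  3  4  5  6  7  8  9 10 11 12 13 14 15 16 17 18 19 20 21 22
g(k):  0  1  0  1  0  1  0  1  0  1  0  1  0  1  0  1  0  1  0  1  0  1  0
So g(22) = 0.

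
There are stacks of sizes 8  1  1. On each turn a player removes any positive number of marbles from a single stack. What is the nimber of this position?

8

Compute the nim-sum pairwise:
8 ^ 1 = 9
9 ^ 1 = 8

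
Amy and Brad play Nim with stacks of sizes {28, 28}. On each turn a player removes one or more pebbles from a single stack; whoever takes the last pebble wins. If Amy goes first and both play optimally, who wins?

Brad wins

Bitwise XOR of the heap sizes:
  11100  (28)
  11100  (28)
  -----
  00000  (0)
The nim-sum is 0, so this is a P-position: the player to move is in a losing position under optimal play; Amy is about to move from it and so loses — Brad wins.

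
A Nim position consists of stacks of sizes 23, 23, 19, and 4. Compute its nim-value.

23

Compute the nim-sum pairwise:
23 ⊕ 23 = 0
0 ⊕ 19 = 19
19 ⊕ 4 = 23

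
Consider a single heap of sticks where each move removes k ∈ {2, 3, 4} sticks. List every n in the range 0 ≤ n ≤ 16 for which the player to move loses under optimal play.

0, 1, 6, 7, 12, 13

Grundy values for subtraction set {2, 3, 4}:
k:     0  1  2  3  4  5  6  7  8  9 10 11 12 13 14 15 16
g(k):  0  0  1  1  2  2  0  0  1  1  2  2  0  0  1  1  2
The P-positions (g = 0) in 0..16 are 0, 1, 6, 7, 12, 13.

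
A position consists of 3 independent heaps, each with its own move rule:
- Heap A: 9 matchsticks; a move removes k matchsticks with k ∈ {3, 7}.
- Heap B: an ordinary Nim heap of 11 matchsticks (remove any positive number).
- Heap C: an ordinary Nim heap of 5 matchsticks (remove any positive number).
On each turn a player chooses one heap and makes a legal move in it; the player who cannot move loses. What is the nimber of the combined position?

Build the Grundy sequence for heap A with g(k) = mex{g(k−s) : s ∈ {3, 7}, s ≤ k}:
g(0) = mex{} = 0
g(1) = mex{} = 0
g(2) = mex{} = 0
g(3) = mex{0} = 1
g(4) = mex{0} = 1
g(5) = mex{0} = 1
g(6) = mex{1} = 0
g(7) = mex{0,1} = 2
g(8) = mex{0,1} = 2
g(9) = mex{0} = 1
So g(9) = 1.
Heap B is a plain Nim heap of size 11, so its Grundy value is 11.
Heap C is a plain Nim heap of size 5, so its Grundy value is 5.
By the Sprague-Grundy theorem, the Grundy value of a sum of independent games is the XOR of the component values.
Combined value = 1 ⊕ 11 ⊕ 5 = 15.

15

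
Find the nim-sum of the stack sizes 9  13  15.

Nim-sum: 9 ⊕ 13 ⊕ 15 = 11.

11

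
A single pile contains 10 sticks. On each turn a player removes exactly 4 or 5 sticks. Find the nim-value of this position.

0

Build the Grundy sequence with g(k) = mex{g(k−s) : s ∈ {4, 5}, s ≤ k}:
g(0) = mex{} = 0
g(1) = mex{} = 0
g(2) = mex{} = 0
g(3) = mex{} = 0
g(4) = mex{0} = 1
g(5) = mex{0} = 1
g(6) = mex{0} = 1
g(7) = mex{0} = 1
g(8) = mex{0,1} = 2
g(9) = mex{1} = 0
g(10) = mex{1} = 0
So g(10) = 0.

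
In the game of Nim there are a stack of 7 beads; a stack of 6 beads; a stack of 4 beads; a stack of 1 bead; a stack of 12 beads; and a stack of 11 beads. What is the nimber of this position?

In binary:
  0111  (7)
  0110  (6)
  0100  (4)
  0001  (1)
  1100  (12)
  1011  (11)
  ----
  0011  (3)

3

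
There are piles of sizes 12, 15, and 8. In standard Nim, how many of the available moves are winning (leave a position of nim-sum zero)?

Bitwise XOR of the heap sizes:
  1100  (12)
  1111  (15)
  1000  (8)
  ----
  1011  (11)
The overall nim-sum is X = 11. A pile of size p has a winning move iff p XOR X < p (reduce it to p XOR X).
  12: 12 XOR 11 = 7 < 12 — winning move (to 7).
  15: 15 XOR 11 = 4 < 15 — winning move (to 4).
  8: 8 XOR 11 = 3 < 8 — winning move (to 3).
That gives 3 winning moves.

3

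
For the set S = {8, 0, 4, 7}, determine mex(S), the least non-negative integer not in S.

1

0 is in the set but 1 is not, so the mex is 1.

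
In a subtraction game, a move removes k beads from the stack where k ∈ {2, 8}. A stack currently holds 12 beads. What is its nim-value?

1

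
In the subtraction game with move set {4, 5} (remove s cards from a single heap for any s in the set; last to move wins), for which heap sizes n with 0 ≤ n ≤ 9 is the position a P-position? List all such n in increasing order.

0, 1, 2, 3, 9

Grundy values for subtraction set {4, 5}:
k:     0  1  2  3  4  5  6  7  8  9
g(k):  0  0  0  0  1  1  1  1  2  0
The P-positions (g = 0) in 0..9 are 0, 1, 2, 3, 9.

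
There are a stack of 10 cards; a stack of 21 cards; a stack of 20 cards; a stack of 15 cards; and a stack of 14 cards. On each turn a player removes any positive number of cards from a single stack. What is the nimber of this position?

10

In binary:
  01010  (10)
  10101  (21)
  10100  (20)
  01111  (15)
  01110  (14)
  -----
  01010  (10)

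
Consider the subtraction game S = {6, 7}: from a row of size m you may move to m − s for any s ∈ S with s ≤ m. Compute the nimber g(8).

Compute g(0), g(1), … for moves {6, 7}:
g(0) = mex{} = 0
g(1) = mex{} = 0
g(2) = mex{} = 0
g(3) = mex{} = 0
g(4) = mex{} = 0
g(5) = mex{} = 0
g(6) = mex{0} = 1
g(7) = mex{0} = 1
g(8) = mex{0} = 1
So g(8) = 1.

1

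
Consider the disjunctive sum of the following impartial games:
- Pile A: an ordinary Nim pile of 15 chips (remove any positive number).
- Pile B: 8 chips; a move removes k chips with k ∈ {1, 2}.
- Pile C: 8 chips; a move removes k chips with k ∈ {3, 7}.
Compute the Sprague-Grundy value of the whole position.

15

Pile A is a plain Nim pile of size 15, so its Grundy value is 15.
For pile B, compute g(0), g(1), … with moves {1, 2}:
k:     0  1  2  3  4  5  6  7  8
g(k):  0  1  2  0  1  2  0  1  2
So g(8) = 2.
Grundy values for pile C (subtraction set {3, 7}):
k:     0  1  2  3  4  5  6  7  8
g(k):  0  0  0  1  1  1  0  2  2
So g(8) = 2.
By the Sprague-Grundy theorem, the Grundy value of a sum of independent games is the XOR of the component values.
Combined value = 15 ⊕ 2 ⊕ 2 = 15.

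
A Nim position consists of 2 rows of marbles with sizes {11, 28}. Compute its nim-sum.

Compute the nim-sum pairwise:
11 XOR 28 = 23

23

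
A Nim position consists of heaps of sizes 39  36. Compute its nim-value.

3

Nim-sum: 39 XOR 36 = 3.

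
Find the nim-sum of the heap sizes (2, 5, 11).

Compute the nim-sum pairwise:
2 XOR 5 = 7
7 XOR 11 = 12

12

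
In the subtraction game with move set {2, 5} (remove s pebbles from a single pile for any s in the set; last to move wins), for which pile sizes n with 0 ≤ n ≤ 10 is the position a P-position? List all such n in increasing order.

0, 1, 4, 7, 8

Grundy values for subtraction set {2, 5}:
k:     0  1  2  3  4  5  6  7  8  9 10
g(k):  0  0  1  1  0  2  1  0  0  1  1
The P-positions (g = 0) in 0..10 are 0, 1, 4, 7, 8.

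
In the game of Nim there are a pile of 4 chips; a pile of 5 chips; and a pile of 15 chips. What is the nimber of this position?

Nim-sum: 4 ⊕ 5 ⊕ 15 = 14.

14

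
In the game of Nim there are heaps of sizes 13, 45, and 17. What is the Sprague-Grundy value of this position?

Nim-sum: 13 ⊕ 45 ⊕ 17 = 49.

49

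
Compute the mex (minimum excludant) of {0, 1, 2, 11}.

3

The values 0, 1, 2 are all present; 3 is the first non-negative integer missing from the set.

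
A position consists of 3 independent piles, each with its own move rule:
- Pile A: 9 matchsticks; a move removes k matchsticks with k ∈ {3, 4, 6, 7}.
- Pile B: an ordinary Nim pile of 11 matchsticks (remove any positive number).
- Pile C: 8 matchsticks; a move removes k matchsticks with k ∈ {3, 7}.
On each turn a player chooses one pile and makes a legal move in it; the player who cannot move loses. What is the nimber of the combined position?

10

Build the Grundy sequence for pile A with g(k) = mex{g(k−s) : s ∈ {3, 4, 6, 7}, s ≤ k}:
k:     0  1  2  3  4  5  6  7  8  9
g(k):  0  0  0  1  1  1  2  2  2  3
So g(9) = 3.
Pile B is a plain Nim pile of size 11, so its Grundy value is 11.
For pile C, compute g(0), g(1), … with moves {3, 7}:
k:     0  1  2  3  4  5  6  7  8
g(k):  0  0  0  1  1  1  0  2  2
So g(8) = 2.
The value of a disjunctive sum is the nim-sum of the parts.
Combined value = 3 ⊕ 11 ⊕ 2 = 10.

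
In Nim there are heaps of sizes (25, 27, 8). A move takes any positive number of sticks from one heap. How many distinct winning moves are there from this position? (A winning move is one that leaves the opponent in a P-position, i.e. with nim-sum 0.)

3

Compute the nim-sum pairwise:
25 XOR 27 = 2
2 XOR 8 = 10
The overall nim-sum is X = 10. A heap of size p has a winning move iff p XOR X < p (reduce it to p XOR X).
  25: 25 XOR 10 = 19 < 25 — winning move (to 19).
  27: 27 XOR 10 = 17 < 27 — winning move (to 17).
  8: 8 XOR 10 = 2 < 8 — winning move (to 2).
That gives 3 winning moves.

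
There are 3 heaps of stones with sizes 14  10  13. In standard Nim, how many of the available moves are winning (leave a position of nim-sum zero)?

3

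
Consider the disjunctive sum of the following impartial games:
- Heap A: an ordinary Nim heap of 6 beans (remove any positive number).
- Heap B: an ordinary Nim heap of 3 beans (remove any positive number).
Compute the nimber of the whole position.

Heap A is a plain Nim heap of size 6, so its Grundy value is 6.
Heap B is a plain Nim heap of size 3, so its Grundy value is 3.
By the Sprague-Grundy theorem, the Grundy value of a sum of independent games is the XOR of the component values.
Combined value = 6 XOR 3 = 5.

5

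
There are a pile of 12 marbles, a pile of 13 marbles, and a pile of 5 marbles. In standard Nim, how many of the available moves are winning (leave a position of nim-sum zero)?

Compute the nim-sum pairwise:
12 XOR 13 = 1
1 XOR 5 = 4
The overall nim-sum is X = 4. A pile of size p has a winning move iff p XOR X < p (reduce it to p XOR X).
  12: 12 XOR 4 = 8 < 12 — winning move (to 8).
  13: 13 XOR 4 = 9 < 13 — winning move (to 9).
  5: 5 XOR 4 = 1 < 5 — winning move (to 1).
That gives 3 winning moves.

3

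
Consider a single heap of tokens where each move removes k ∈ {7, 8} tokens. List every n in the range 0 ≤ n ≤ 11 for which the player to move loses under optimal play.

0, 1, 2, 3, 4, 5, 6

Grundy values for subtraction set {7, 8}:
g(0) = mex{} = 0
g(1) = mex{} = 0
g(2) = mex{} = 0
g(3) = mex{} = 0
g(4) = mex{} = 0
g(5) = mex{} = 0
g(6) = mex{} = 0
g(7) = mex{0} = 1
g(8) = mex{0} = 1
g(9) = mex{0} = 1
g(10) = mex{0} = 1
g(11) = mex{0} = 1
The P-positions (g = 0) in 0..11 are 0, 1, 2, 3, 4, 5, 6.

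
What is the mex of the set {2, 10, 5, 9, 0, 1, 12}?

3

The values 0, 1, 2 are all present; 3 is the first non-negative integer missing from the set.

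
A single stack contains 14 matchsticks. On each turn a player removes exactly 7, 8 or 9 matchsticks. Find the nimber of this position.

Build the Grundy sequence with g(k) = mex{g(k−s) : s ∈ {7, 8, 9}, s ≤ k}:
k:     0  1  2  3  4  5  6  7  8  9 10 11 12 13 14
g(k):  0  0  0  0  0  0  0  1  1  1  1  1  1  1  2
So g(14) = 2.

2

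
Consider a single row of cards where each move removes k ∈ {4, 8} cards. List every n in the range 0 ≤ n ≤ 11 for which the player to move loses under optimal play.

0, 1, 2, 3

Compute g(0), g(1), … for moves {4, 8}:
g(0) = mex{} = 0
g(1) = mex{} = 0
g(2) = mex{} = 0
g(3) = mex{} = 0
g(4) = mex{0} = 1
g(5) = mex{0} = 1
g(6) = mex{0} = 1
g(7) = mex{0} = 1
g(8) = mex{0,1} = 2
g(9) = mex{0,1} = 2
g(10) = mex{0,1} = 2
g(11) = mex{0,1} = 2
The P-positions (g = 0) in 0..11 are 0, 1, 2, 3.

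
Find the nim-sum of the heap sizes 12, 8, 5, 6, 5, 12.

Compute the nim-sum pairwise:
12 XOR 8 = 4
4 XOR 5 = 1
1 XOR 6 = 7
7 XOR 5 = 2
2 XOR 12 = 14

14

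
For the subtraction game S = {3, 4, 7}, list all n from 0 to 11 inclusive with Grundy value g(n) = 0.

0, 1, 2, 10, 11

Compute g(0), g(1), … for moves {3, 4, 7}:
k:     0  1  2  3  4  5  6  7  8  9 10 11
g(k):  0  0  0  1  1  1  2  2  2  3  0  0
The P-positions (g = 0) in 0..11 are 0, 1, 2, 10, 11.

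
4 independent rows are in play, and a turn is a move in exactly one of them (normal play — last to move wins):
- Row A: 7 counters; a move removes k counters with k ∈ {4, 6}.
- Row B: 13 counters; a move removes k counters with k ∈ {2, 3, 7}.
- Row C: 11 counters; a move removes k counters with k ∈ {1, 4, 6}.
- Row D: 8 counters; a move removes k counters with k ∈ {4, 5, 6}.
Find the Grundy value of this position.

Build the Grundy sequence for row A with g(k) = mex{g(k−s) : s ∈ {4, 6}, s ≤ k}:
g(0) = mex{} = 0
g(1) = mex{} = 0
g(2) = mex{} = 0
g(3) = mex{} = 0
g(4) = mex{0} = 1
g(5) = mex{0} = 1
g(6) = mex{0} = 1
g(7) = mex{0} = 1
So g(7) = 1.
Grundy values for row B (subtraction set {2, 3, 7}):
g(0) = mex{} = 0
g(1) = mex{} = 0
g(2) = mex{0} = 1
g(3) = mex{0} = 1
g(4) = mex{0,1} = 2
g(5) = mex{1} = 0
g(6) = mex{1,2} = 0
g(7) = mex{0,2} = 1
g(8) = mex{0} = 1
g(9) = mex{0,1} = 2
g(10) = mex{1} = 0
g(11) = mex{1,2} = 0
g(12) = mex{0,2} = 1
g(13) = mex{0} = 1
So g(13) = 1.
Grundy values for row C (subtraction set {1, 4, 6}):
g(0) = mex{} = 0
g(1) = mex{0} = 1
g(2) = mex{1} = 0
g(3) = mex{0} = 1
g(4) = mex{0,1} = 2
g(5) = mex{1,2} = 0
g(6) = mex{0} = 1
g(7) = mex{1} = 0
g(8) = mex{0,2} = 1
g(9) = mex{0,1} = 2
g(10) = mex{1,2} = 0
g(11) = mex{0} = 1
So g(11) = 1.
Grundy values for row D (subtraction set {4, 5, 6}):
g(0) = mex{} = 0
g(1) = mex{} = 0
g(2) = mex{} = 0
g(3) = mex{} = 0
g(4) = mex{0} = 1
g(5) = mex{0} = 1
g(6) = mex{0} = 1
g(7) = mex{0} = 1
g(8) = mex{0,1} = 2
So g(8) = 2.
By the Sprague-Grundy theorem, the Grundy value of a sum of independent games is the XOR of the component values.
Combined value = 1 ⊕ 1 ⊕ 1 ⊕ 2 = 3.

3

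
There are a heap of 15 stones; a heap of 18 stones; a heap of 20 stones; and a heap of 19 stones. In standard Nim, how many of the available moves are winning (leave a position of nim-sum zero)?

Bitwise XOR of the heap sizes:
  01111  (15)
  10010  (18)
  10100  (20)
  10011  (19)
  -----
  11010  (26)
The overall nim-sum is X = 26. A heap of size p has a winning move iff p XOR X < p (reduce it to p XOR X).
  15: 15 XOR 26 = 21 ≥ 15 — no move.
  18: 18 XOR 26 = 8 < 18 — winning move (to 8).
  20: 20 XOR 26 = 14 < 20 — winning move (to 14).
  19: 19 XOR 26 = 9 < 19 — winning move (to 9).
That gives 3 winning moves.

3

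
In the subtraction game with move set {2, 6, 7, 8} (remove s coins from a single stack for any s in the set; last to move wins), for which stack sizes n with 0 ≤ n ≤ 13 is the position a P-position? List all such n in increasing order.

0, 1, 4, 5

Build the Grundy sequence with g(k) = mex{g(k−s) : s ∈ {2, 6, 7, 8}, s ≤ k}:
k:     0  1  2  3  4  5  6  7  8  9 10 11 12 13
g(k):  0  0  1  1  0  0  1  1  2  2  3  3  2  2
The P-positions (g = 0) in 0..13 are 0, 1, 4, 5.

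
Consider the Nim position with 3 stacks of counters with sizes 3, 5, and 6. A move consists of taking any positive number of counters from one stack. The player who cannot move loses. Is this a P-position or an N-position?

P-position

Bitwise XOR of the heap sizes:
  011  (3)
  101  (5)
  110  (6)
  ---
  000  (0)
The nim-sum is 0, so this is a P-position: the player to move is in a losing position under optimal play.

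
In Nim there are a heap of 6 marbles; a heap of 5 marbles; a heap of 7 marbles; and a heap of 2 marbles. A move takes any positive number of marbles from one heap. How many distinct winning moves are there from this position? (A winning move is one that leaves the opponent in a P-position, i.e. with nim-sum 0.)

3

Nim-sum: 6 ^ 5 ^ 7 ^ 2 = 6.
The overall nim-sum is X = 6. A heap of size p has a winning move iff p XOR X < p (reduce it to p XOR X).
  6: 6 XOR 6 = 0 < 6 — winning move (to 0).
  5: 5 XOR 6 = 3 < 5 — winning move (to 3).
  7: 7 XOR 6 = 1 < 7 — winning move (to 1).
  2: 2 XOR 6 = 4 ≥ 2 — no move.
That gives 3 winning moves.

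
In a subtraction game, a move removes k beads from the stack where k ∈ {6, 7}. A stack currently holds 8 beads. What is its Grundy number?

1

Build the Grundy sequence with g(k) = mex{g(k−s) : s ∈ {6, 7}, s ≤ k}:
g(0) = mex{} = 0
g(1) = mex{} = 0
g(2) = mex{} = 0
g(3) = mex{} = 0
g(4) = mex{} = 0
g(5) = mex{} = 0
g(6) = mex{0} = 1
g(7) = mex{0} = 1
g(8) = mex{0} = 1
So g(8) = 1.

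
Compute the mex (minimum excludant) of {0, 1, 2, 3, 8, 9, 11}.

The values 0, 1, 2, 3 are all present; 4 is the first non-negative integer missing from the set.

4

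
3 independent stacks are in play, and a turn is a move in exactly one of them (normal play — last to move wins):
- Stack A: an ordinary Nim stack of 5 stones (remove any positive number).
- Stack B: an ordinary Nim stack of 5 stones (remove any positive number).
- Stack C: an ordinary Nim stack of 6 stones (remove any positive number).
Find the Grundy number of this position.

Stack A is a plain Nim stack of size 5, so its Grundy value is 5.
Stack B is a plain Nim stack of size 5, so its Grundy value is 5.
Stack C is a plain Nim stack of size 6, so its Grundy value is 6.
By the Sprague-Grundy theorem, the Grundy value of a sum of independent games is the XOR of the component values.
Combined value = 5 XOR 5 XOR 6 = 6.

6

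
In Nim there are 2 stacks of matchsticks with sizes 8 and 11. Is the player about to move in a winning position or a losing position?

Winning position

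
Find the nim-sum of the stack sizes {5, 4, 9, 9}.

1

Write each in binary and XOR column by column:
  0101  (5)
  0100  (4)
  1001  (9)
  1001  (9)
  ----
  0001  (1)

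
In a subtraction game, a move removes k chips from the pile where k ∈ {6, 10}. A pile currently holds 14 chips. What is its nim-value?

2

Compute g(0), g(1), … for moves {6, 10}:
g(0) = mex{} = 0
g(1) = mex{} = 0
g(2) = mex{} = 0
g(3) = mex{} = 0
g(4) = mex{} = 0
g(5) = mex{} = 0
g(6) = mex{0} = 1
g(7) = mex{0} = 1
g(8) = mex{0} = 1
g(9) = mex{0} = 1
g(10) = mex{0} = 1
g(11) = mex{0} = 1
g(12) = mex{0,1} = 2
g(13) = mex{0,1} = 2
g(14) = mex{0,1} = 2
So g(14) = 2.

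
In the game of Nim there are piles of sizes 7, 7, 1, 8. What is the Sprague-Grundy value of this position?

9

Nim-sum: 7 ^ 7 ^ 1 ^ 8 = 9.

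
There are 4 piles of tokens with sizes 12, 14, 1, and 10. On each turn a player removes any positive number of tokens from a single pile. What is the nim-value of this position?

9

Compute the nim-sum pairwise:
12 ⊕ 14 = 2
2 ⊕ 1 = 3
3 ⊕ 10 = 9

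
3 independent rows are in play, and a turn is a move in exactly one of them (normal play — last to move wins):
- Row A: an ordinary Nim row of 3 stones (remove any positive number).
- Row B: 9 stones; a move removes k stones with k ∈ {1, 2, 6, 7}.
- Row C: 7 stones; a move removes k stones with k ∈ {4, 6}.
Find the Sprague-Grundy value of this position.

Row A is a plain Nim row of size 3, so its Grundy value is 3.
Grundy values for row B (subtraction set {1, 2, 6, 7}):
k:     0  1  2  3  4  5  6  7  8  9
g(k):  0  1  2  0  1  2  3  4  0  1
So g(9) = 1.
Grundy values for row C (subtraction set {4, 6}):
g(0) = mex{} = 0
g(1) = mex{} = 0
g(2) = mex{} = 0
g(3) = mex{} = 0
g(4) = mex{0} = 1
g(5) = mex{0} = 1
g(6) = mex{0} = 1
g(7) = mex{0} = 1
So g(7) = 1.
The value of a disjunctive sum is the nim-sum of the parts.
Combined value = 3 XOR 1 XOR 1 = 3.

3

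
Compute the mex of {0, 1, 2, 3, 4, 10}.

5

The values 0, 1, 2, 3, 4 are all present; 5 is the first non-negative integer missing from the set.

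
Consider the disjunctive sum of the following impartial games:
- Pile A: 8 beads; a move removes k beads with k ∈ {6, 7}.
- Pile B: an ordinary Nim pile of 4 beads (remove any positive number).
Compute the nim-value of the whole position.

Grundy values for pile A (subtraction set {6, 7}):
k:     0  1  2  3  4  5  6  7  8
g(k):  0  0  0  0  0  0  1  1  1
So g(8) = 1.
Pile B is a plain Nim pile of size 4, so its Grundy value is 4.
By the Sprague-Grundy theorem, the Grundy value of a sum of independent games is the XOR of the component values.
Combined value = 1 XOR 4 = 5.

5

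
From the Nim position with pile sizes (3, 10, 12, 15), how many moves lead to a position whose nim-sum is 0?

In binary:
  0011  (3)
  1010  (10)
  1100  (12)
  1111  (15)
  ----
  1010  (10)
The overall nim-sum is X = 10. A pile of size p has a winning move iff p XOR X < p (reduce it to p XOR X).
  3: 3 XOR 10 = 9 ≥ 3 — no move.
  10: 10 XOR 10 = 0 < 10 — winning move (to 0).
  12: 12 XOR 10 = 6 < 12 — winning move (to 6).
  15: 15 XOR 10 = 5 < 15 — winning move (to 5).
That gives 3 winning moves.

3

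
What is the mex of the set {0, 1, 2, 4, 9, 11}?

The values 0, 1, 2 are all present; 3 is the first non-negative integer missing from the set.

3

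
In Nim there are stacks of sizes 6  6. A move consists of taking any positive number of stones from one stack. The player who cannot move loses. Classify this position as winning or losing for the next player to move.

Losing position

Bitwise XOR of the heap sizes:
  110  (6)
  110  (6)
  ---
  000  (0)
The nim-sum is 0, so this is a P-position: the player to move is in a losing position under optimal play.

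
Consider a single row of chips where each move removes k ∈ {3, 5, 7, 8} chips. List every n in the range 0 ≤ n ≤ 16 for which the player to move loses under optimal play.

0, 1, 2, 11, 12, 13

Compute g(0), g(1), … for moves {3, 5, 7, 8}:
k:     0  1  2  3  4  5  6  7  8  9 10 11 12 13 14 15 16
g(k):  0  0  0  1  1  1  2  2  2  3  3  0  0  0  1  1  1
The P-positions (g = 0) in 0..16 are 0, 1, 2, 11, 12, 13.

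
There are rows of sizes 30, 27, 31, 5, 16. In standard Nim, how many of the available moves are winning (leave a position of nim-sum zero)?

3

Nim-sum: 30 ⊕ 27 ⊕ 31 ⊕ 5 ⊕ 16 = 15.
The overall nim-sum is X = 15. A row of size p has a winning move iff p XOR X < p (reduce it to p XOR X).
  30: 30 XOR 15 = 17 < 30 — winning move (to 17).
  27: 27 XOR 15 = 20 < 27 — winning move (to 20).
  31: 31 XOR 15 = 16 < 31 — winning move (to 16).
  5: 5 XOR 15 = 10 ≥ 5 — no move.
  16: 16 XOR 15 = 31 ≥ 16 — no move.
That gives 3 winning moves.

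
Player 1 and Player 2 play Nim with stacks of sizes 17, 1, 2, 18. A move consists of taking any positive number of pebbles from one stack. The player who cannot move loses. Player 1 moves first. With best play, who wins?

Player 2 wins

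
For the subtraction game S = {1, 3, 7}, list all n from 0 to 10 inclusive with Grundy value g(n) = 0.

0, 2, 4, 6, 8, 10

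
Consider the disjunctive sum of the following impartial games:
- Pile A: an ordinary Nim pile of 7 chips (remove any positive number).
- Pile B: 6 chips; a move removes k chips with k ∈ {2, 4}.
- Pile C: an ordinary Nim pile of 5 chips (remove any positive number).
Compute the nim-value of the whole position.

Pile A is a plain Nim pile of size 7, so its Grundy value is 7.
For pile B, compute g(0), g(1), … with moves {2, 4}:
k:     0  1  2  3  4  5  6
g(k):  0  0  1  1  2  2  0
So g(6) = 0.
Pile C is a plain Nim pile of size 5, so its Grundy value is 5.
By the Sprague-Grundy theorem, the Grundy value of a sum of independent games is the XOR of the component values.
Combined value = 7 ⊕ 0 ⊕ 5 = 2.

2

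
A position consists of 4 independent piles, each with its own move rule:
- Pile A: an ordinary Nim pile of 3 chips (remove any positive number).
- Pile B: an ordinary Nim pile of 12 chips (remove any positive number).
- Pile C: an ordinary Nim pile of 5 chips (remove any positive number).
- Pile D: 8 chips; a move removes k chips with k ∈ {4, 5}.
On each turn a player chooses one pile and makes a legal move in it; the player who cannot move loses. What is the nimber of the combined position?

Pile A is a plain Nim pile of size 3, so its Grundy value is 3.
Pile B is a plain Nim pile of size 12, so its Grundy value is 12.
Pile C is a plain Nim pile of size 5, so its Grundy value is 5.
Grundy values for pile D (subtraction set {4, 5}):
g(0) = mex{} = 0
g(1) = mex{} = 0
g(2) = mex{} = 0
g(3) = mex{} = 0
g(4) = mex{0} = 1
g(5) = mex{0} = 1
g(6) = mex{0} = 1
g(7) = mex{0} = 1
g(8) = mex{0,1} = 2
So g(8) = 2.
The value of a disjunctive sum is the nim-sum of the parts.
Combined value = 3 XOR 12 XOR 5 XOR 2 = 8.

8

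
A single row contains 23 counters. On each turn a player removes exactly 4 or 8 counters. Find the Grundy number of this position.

2

Grundy values for subtraction set {4, 8}:
k:     0  1  2  3  4  5  6  7  8  9 10 11 12 13 14 15 16 17 18 19 20 21 22 23
g(k):  0  0  0  0  1  1  1  1  2  2  2  2  0  0  0  0  1  1  1  1  2  2  2  2
So g(23) = 2.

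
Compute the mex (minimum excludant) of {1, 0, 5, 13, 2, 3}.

The values 0, 1, 2, 3 are all present; 4 is the first non-negative integer missing from the set.

4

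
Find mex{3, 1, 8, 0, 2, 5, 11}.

4

The values 0, 1, 2, 3 are all present; 4 is the first non-negative integer missing from the set.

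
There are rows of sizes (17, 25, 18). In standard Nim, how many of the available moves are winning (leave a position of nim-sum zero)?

Nim-sum: 17 ⊕ 25 ⊕ 18 = 26.
The overall nim-sum is X = 26. A row of size p has a winning move iff p XOR X < p (reduce it to p XOR X).
  17: 17 XOR 26 = 11 < 17 — winning move (to 11).
  25: 25 XOR 26 = 3 < 25 — winning move (to 3).
  18: 18 XOR 26 = 8 < 18 — winning move (to 8).
That gives 3 winning moves.

3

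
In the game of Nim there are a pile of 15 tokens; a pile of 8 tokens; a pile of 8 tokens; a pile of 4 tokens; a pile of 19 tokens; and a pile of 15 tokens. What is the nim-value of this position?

Compute the nim-sum pairwise:
15 ⊕ 8 = 7
7 ⊕ 8 = 15
15 ⊕ 4 = 11
11 ⊕ 19 = 24
24 ⊕ 15 = 23

23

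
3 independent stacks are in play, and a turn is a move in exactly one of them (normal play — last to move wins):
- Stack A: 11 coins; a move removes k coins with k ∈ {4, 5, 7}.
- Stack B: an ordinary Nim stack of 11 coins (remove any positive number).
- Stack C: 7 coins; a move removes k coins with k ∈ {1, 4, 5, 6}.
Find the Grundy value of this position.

8

Build the Grundy sequence for stack A with g(k) = mex{g(k−s) : s ∈ {4, 5, 7}, s ≤ k}:
g(0) = mex{} = 0
g(1) = mex{} = 0
g(2) = mex{} = 0
g(3) = mex{} = 0
g(4) = mex{0} = 1
g(5) = mex{0} = 1
g(6) = mex{0} = 1
g(7) = mex{0} = 1
g(8) = mex{0,1} = 2
g(9) = mex{0,1} = 2
g(10) = mex{0,1} = 2
g(11) = mex{1} = 0
So g(11) = 0.
Stack B is a plain Nim stack of size 11, so its Grundy value is 11.
For stack C, compute g(0), g(1), … with moves {1, 4, 5, 6}:
g(0) = mex{} = 0
g(1) = mex{0} = 1
g(2) = mex{1} = 0
g(3) = mex{0} = 1
g(4) = mex{0,1} = 2
g(5) = mex{0,1,2} = 3
g(6) = mex{0,1,3} = 2
g(7) = mex{0,1,2} = 3
So g(7) = 3.
By the Sprague-Grundy theorem, the Grundy value of a sum of independent games is the XOR of the component values.
Combined value = 0 XOR 11 XOR 3 = 8.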